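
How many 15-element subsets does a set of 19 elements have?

3876

C(19,15) = C(19,4) by symmetry.
C(19,4) = (19·18·17·16) / 4! = 93024 / 24 = 3876.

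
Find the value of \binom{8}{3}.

56

C(8,3) = (8·7·6) / 3! = 336 / 6 = 56.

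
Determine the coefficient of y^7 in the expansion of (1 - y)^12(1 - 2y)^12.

-5329368

Coefficient of y^7 = Σ_{j} C(12,j)·(-1)^j·C(12,7-j)·(-2)^(7-j) for j from 0 to 7.
= (-101376) + (-709632) + (-1672704) + (-1742400) + (-871200) + (-209088) + (-22176) + (-792) = -5329368.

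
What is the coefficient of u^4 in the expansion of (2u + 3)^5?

240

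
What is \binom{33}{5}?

237336

C(33,5) = (33·32·31·30·29) / 5! = 28480320 / 120 = 237336.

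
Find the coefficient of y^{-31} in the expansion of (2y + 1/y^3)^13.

General term: C(13,j)·(2y)^j·(1/y^3)^(13-j), with y-exponent 1j − 3(13−j) = 4j − 39.
Set 4j − 39 = -31: j = 2.
C(13,2) = 78; 2^2 = 4; 1^11 = 1.
Coefficient = 78 · 4 · 1 = 312.

312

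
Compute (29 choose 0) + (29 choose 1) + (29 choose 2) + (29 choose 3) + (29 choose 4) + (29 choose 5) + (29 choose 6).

1 + 29 + 406 + 3654 + 23751 + 118755 + 475020 = 621616.

621616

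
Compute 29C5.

C(29,5) = (29·28·27·26·25) / 5! = 14250600 / 120 = 118755.

118755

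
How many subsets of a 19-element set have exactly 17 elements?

171

Choose the 17 positions: C(19,17) = 171.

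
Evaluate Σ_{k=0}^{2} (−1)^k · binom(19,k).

153

The partial alternating sum Σ_{k=0}^{2} (−1)^k C(19,k) = (−1)^2 C(18,2) = 153.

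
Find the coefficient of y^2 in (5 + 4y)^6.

The general term is C(6,j)·(5)^j·(4y)^(6-j); the y^2 term has j = 4.
C(6,4) = 15.
Coefficient = C(6,4) · 5^4 · 4^2 = 15 · 625 · 16 = 150000.

150000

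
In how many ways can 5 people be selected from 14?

2002

This is C(14,5) = 2002.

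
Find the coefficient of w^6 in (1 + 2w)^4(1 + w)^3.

80

Coefficient of w^6 = Σ_{j} C(4,j)·2^j·C(3,6-j)·1^(6-j) for j from 3 to 4.
= 32 + 48 = 80.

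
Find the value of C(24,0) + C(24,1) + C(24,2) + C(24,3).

2325

1 + 24 + 276 + 2024 = 2325.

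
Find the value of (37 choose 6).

2324784

C(37,6) = (37·36·35·34·33·32) / 6! = 1673844480 / 720 = 2324784.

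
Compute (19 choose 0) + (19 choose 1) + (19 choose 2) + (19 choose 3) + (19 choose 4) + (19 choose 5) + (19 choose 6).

1 + 19 + 171 + 969 + 3876 + 11628 + 27132 = 43796.

43796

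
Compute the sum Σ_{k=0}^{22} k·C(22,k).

46137344

Since k·C(22,k) = 22·C(21,k−1), the sum is 22·2^21 = 22·2097152 = 46137344.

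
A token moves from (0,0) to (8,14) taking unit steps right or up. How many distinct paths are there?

319770

Each path is a sequence of 22 steps with 8 rights: C(22,8) = 319770.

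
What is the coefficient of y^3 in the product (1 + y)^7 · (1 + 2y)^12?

Coefficient of y^3 = Σ_{j} C(7,j)·1^j·C(12,3-j)·2^(3-j) for j from 0 to 3.
= 1760 + 1848 + 504 + 35 = 4147.

4147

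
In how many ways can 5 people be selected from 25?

53130

This is C(25,5) = 53130.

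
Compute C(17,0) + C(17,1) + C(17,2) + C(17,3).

834

1 + 17 + 136 + 680 = 834.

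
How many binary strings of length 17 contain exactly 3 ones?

680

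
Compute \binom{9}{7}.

36

C(9,7) = C(9,2) by symmetry.
C(9,2) = (9·8) / 2! = 72 / 2 = 36.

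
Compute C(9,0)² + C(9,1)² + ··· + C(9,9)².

48620

By Vandermonde's identity, Σ C(9,j)² = C(18,9) = 48620.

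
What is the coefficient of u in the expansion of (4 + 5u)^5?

6400

The general term is C(5,j)·(4)^j·(5u)^(5-j); the u^1 term has j = 4.
C(5,4) = 5.
Coefficient = C(5,4) · 4^4 · 5^1 = 5 · 256 · 5 = 6400.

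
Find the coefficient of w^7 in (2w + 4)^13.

899678208

The general term is C(13,j)·(2w)^j·(4)^(13-j); the w^7 term has j = 7.
C(13,7) = 1716.
Coefficient = C(13,7) · 2^7 · 4^6 = 1716 · 128 · 4096 = 899678208.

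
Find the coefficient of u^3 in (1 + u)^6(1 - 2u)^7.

34

Coefficient of u^3 = Σ_{j} C(6,j)·1^j·C(7,3-j)·(-2)^(3-j) for j from 0 to 3.
= (-280) + 504 + (-210) + 20 = 34.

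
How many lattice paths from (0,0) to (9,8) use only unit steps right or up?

24310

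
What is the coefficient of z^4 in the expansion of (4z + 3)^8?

1451520

The general term is C(8,j)·(4z)^j·(3)^(8-j); the z^4 term has j = 4.
C(8,4) = 70.
Coefficient = C(8,4) · 4^4 · 3^4 = 70 · 256 · 81 = 1451520.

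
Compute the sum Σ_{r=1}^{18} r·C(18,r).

2359296

Since r·C(18,r) = 18·C(17,r−1), the sum is 18·2^17 = 18·131072 = 2359296.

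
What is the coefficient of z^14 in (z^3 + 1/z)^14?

3432

General term: C(14,j)·(z^3)^j·(1/z)^(14-j), with z-exponent 3j − 1(14−j) = 4j − 14.
Set 4j − 14 = 14: j = 7.
C(14,7) = 3432; 1^7 = 1; 1^7 = 1.
Coefficient = 3432 · 1 · 1 = 3432.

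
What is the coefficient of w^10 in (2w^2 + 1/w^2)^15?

3075072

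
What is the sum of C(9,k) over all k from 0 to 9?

512

The entries of row 9 sum to 2^9 = 512.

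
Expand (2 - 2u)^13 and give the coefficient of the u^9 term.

The general term is C(13,j)·(2)^j·(-2u)^(13-j); the u^9 term has j = 4.
C(13,4) = 715.
Coefficient = C(13,4) · 2^4 · (-2)^9 = 715 · 16 · (-512) = -5857280.

-5857280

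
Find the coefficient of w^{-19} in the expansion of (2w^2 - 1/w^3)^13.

-11440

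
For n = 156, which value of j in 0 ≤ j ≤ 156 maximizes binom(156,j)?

C(156,j) is maximized at j = 156/2 = 78.

78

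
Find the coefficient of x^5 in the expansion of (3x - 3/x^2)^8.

General term: C(8,j)·(3x)^j·(-3/x^2)^(8-j), with x-exponent 1j − 2(8−j) = 3j − 16.
Set 3j − 16 = 5: j = 7.
C(8,7) = 8; 3^7 = 2187; (-3)^1 = -3.
Coefficient = 8 · 2187 · (-3) = -52488.

-52488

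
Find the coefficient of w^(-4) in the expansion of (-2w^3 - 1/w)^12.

General term: C(12,j)·(-2w^3)^j·(-1/w)^(12-j), with w-exponent 3j − 1(12−j) = 4j − 12.
Set 4j − 12 = -4: j = 2.
C(12,2) = 66; (-2)^2 = 4; (-1)^10 = 1.
Coefficient = 66 · 4 · 1 = 264.

264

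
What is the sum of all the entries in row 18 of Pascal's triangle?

262144

Setting x = 1 in (1+x)^18 gives Σ C(18,k) = 2^18 = 262144.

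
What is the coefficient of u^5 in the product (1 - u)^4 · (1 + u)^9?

-9

Coefficient of u^5 = Σ_{j} C(4,j)·(-1)^j·C(9,5-j)·1^(5-j) for j from 0 to 4.
= 126 + (-504) + 504 + (-144) + 9 = -9.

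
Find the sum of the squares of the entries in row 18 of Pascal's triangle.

By Vandermonde's identity, Σ C(18,j)² = C(36,18) = 9075135300.

9075135300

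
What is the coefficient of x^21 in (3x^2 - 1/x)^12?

General term: C(12,j)·(3x^2)^j·(-1/x)^(12-j), with x-exponent 2j − 1(12−j) = 3j − 12.
Set 3j − 12 = 21: j = 11.
C(12,11) = 12; 3^11 = 177147; (-1)^1 = -1.
Coefficient = 12 · 177147 · (-1) = -2125764.

-2125764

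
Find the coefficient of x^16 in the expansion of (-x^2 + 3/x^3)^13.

-702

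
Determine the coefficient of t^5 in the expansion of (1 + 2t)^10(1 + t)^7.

58765

Coefficient of t^5 = Σ_{j} C(10,j)·2^j·C(7,5-j)·1^(5-j) for j from 0 to 5.
= 21 + 700 + 6300 + 20160 + 23520 + 8064 = 58765.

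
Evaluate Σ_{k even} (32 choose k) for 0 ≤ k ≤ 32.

2147483648

Half of (1+1)^32 + (1−1)^32 gives the even-index sum: 2^31 = 2147483648.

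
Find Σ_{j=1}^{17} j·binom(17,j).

Since j·C(17,j) = 17·C(16,j−1), the sum is 17·2^16 = 17·65536 = 1114112.

1114112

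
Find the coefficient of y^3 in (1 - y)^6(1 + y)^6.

Coefficient of y^3 = Σ_{j} C(6,j)·(-1)^j·C(6,3-j)·1^(3-j) for j from 0 to 3.
= 20 + (-90) + 90 + (-20) = 0.

0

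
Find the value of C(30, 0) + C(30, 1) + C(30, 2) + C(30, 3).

4526

1 + 30 + 435 + 4060 = 4526.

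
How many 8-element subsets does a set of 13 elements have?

C(13,8) = C(13,5) by symmetry.
C(13,5) = (13·12·11·10·9) / 5! = 154440 / 120 = 1287.

1287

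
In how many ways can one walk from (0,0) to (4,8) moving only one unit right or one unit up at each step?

Each path is a sequence of 12 steps with 4 rights: C(12,4) = 495.

495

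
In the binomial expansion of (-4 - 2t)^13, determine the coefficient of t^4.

The general term is C(13,j)·(-4)^j·(-2t)^(13-j); the t^4 term has j = 9.
C(13,9) = 715.
Coefficient = C(13,9) · (-4)^9 · (-2)^4 = 715 · (-262144) · 16 = -2998927360.

-2998927360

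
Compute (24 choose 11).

2496144

C(24,11) = (24·23·22·21·20·19·18·17·16·15·14) / 11! = 99638080819200 / 39916800 = 2496144.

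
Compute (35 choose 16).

C(35,16) = (35·34·33·32·31·30·29·28·27·26·25·24·23·22·21·20) / 16! = 84945040381058457600000 / 20922789888000 = 4059928950.

4059928950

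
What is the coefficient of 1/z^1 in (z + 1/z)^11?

462

General term: C(11,j)·(z)^j·(1/z)^(11-j), with z-exponent 1j − 1(11−j) = 2j − 11.
Set 2j − 11 = -1: j = 5.
C(11,5) = 462; 1^5 = 1; 1^6 = 1.
Coefficient = 462 · 1 · 1 = 462.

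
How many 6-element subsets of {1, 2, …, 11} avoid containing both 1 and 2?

All 6-subsets: C(11,6) = 462. Those containing both fixed elements: C(9,4) = 126.
462 − 126 = 336.

336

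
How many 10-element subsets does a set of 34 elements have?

C(34,10) = (34·33·32·31·30·29·28·27·26·25) / 10! = 475837794432000 / 3628800 = 131128140.

131128140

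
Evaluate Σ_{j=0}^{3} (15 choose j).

576

1 + 15 + 105 + 455 = 576.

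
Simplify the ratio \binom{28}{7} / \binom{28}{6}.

C(n,k+1)/C(n,k) = (n−k)/(k+1) = (28−6)/(6+1) = 22/7.

22/7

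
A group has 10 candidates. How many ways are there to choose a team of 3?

This is C(10,3) = 120.

120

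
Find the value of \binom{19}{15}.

3876

C(19,15) = C(19,4) by symmetry.
C(19,4) = (19·18·17·16) / 4! = 93024 / 24 = 3876.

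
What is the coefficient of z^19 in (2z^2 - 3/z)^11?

General term: C(11,j)·(2z^2)^j·(-3/z)^(11-j), with z-exponent 2j − 1(11−j) = 3j − 11.
Set 3j − 11 = 19: j = 10.
C(11,10) = 11; 2^10 = 1024; (-3)^1 = -3.
Coefficient = 11 · 1024 · (-3) = -33792.

-33792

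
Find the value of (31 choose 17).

265182525

C(31,17) = C(31,14) by symmetry.
C(31,14) = (31·30·29·28·27·26·25·24·23·22·21·20·19·18) / 14! = 23118159385601280000 / 87178291200 = 265182525.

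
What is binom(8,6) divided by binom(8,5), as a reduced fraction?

1/2

C(n,k+1)/C(n,k) = (n−k)/(k+1) = (8−5)/(5+1) = 3/6 = 1/2.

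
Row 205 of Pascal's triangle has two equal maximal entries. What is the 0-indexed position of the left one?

For odd n = 205, C(205,i) peaks at i = (n−1)/2 and (n+1)/2; the smaller is 102.

102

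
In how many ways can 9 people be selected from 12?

This is C(12,9) = 220.

220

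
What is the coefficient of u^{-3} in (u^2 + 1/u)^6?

General term: C(6,j)·(u^2)^j·(1/u)^(6-j), with u-exponent 2j − 1(6−j) = 3j − 6.
Set 3j − 6 = -3: j = 1.
C(6,1) = 6; 1^1 = 1; 1^5 = 1.
Coefficient = 6 · 1 · 1 = 6.

6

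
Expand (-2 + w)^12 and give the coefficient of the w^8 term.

The general term is C(12,j)·(-2)^j·(w)^(12-j); the w^8 term has j = 4.
C(12,4) = 495.
Coefficient = C(12,4) · (-2)^4 = 495 · 16 = 7920.

7920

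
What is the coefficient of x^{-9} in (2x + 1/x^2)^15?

General term: C(15,j)·(2x)^j·(1/x^2)^(15-j), with x-exponent 1j − 2(15−j) = 3j − 30.
Set 3j − 30 = -9: j = 7.
C(15,7) = 6435; 2^7 = 128; 1^8 = 1.
Coefficient = 6435 · 128 · 1 = 823680.

823680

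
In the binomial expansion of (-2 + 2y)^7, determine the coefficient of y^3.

4480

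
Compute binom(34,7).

C(34,7) = (34·33·32·31·30·29·28) / 7! = 27113264640 / 5040 = 5379616.

5379616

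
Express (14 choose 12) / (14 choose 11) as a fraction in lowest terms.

C(n,k+1)/C(n,k) = (n−k)/(k+1) = (14−11)/(11+1) = 3/12 = 1/4.

1/4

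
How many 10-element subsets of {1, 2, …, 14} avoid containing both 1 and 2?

All 10-subsets: C(14,10) = 1001. Those containing both fixed elements: C(12,8) = 495.
1001 − 495 = 506.

506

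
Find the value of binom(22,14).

319770

C(22,14) = C(22,8) by symmetry.
C(22,8) = (22·21·20·19·18·17·16·15) / 8! = 12893126400 / 40320 = 319770.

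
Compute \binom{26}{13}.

C(26,13) = (26·25·24·23·22·21·20·19·18·17·16·15·14) / 13! = 64764752532480000 / 6227020800 = 10400600.

10400600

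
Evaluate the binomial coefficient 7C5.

21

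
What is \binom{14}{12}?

91

C(14,12) = C(14,2) by symmetry.
C(14,2) = (14·13) / 2! = 182 / 2 = 91.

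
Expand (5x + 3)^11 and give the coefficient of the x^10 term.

The general term is C(11,j)·(5x)^j·(3)^(11-j); the x^10 term has j = 10.
C(11,10) = 11.
Coefficient = C(11,10) · 5^10 · 3^1 = 11 · 9765625 · 3 = 322265625.

322265625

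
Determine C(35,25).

183579396

C(35,25) = C(35,10) by symmetry.
C(35,10) = (35·34·33·32·31·30·29·28·27·26) / 10! = 666172912204800 / 3628800 = 183579396.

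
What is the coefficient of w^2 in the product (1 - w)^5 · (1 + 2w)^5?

0

Coefficient of w^2 = Σ_{j} C(5,j)·(-1)^j·C(5,2-j)·2^(2-j) for j from 0 to 2.
= 40 + (-50) + 10 = 0.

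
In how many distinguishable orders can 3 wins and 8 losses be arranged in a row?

Choose positions for the wins: C(11,3) = 165.

165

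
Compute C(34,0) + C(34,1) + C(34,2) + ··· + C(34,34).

17179869184

Setting x = 1 in (1+x)^34 gives Σ C(34,j) = 2^34 = 17179869184.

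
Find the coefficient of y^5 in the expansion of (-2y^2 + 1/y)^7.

General term: C(7,j)·(-2y^2)^j·(1/y)^(7-j), with y-exponent 2j − 1(7−j) = 3j − 7.
Set 3j − 7 = 5: j = 4.
C(7,4) = 35; (-2)^4 = 16; 1^3 = 1.
Coefficient = 35 · 16 · 1 = 560.

560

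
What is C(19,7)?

50388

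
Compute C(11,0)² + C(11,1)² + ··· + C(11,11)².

705432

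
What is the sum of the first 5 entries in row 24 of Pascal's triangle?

12951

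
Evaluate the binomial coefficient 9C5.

C(9,5) = C(9,4) by symmetry.
C(9,4) = (9·8·7·6) / 4! = 3024 / 24 = 126.

126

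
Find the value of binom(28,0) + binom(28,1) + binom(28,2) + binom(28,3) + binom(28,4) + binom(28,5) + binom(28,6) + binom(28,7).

1683218

1 + 28 + 378 + 3276 + 20475 + 98280 + 376740 + 1184040 = 1683218.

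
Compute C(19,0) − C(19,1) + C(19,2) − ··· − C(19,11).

-31824

The partial alternating sum Σ_{k=0}^{11} (−1)^k C(19,k) = (−1)^11 C(18,11) = -31824.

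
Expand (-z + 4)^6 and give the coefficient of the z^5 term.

-24

The general term is C(6,j)·(-z)^j·(4)^(6-j); the z^5 term has j = 5.
C(6,5) = 6.
Coefficient = C(6,5) · (-1)^5 · 4^1 = 6 · (-1) · 4 = -24.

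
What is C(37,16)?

12875774670

C(37,16) = (37·36·35·34·33·32·31·30·29·28·27·26·25·24·23·22) / 16! = 269397128065642536960000 / 20922789888000 = 12875774670.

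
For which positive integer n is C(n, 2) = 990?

45

n(n−1)/2 = 990 ⇒ n(n−1) = 1980. Since 45·44 = 1980, n = 45.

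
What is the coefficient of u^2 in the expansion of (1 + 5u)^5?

250

The general term is C(5,j)·(1)^j·(5u)^(5-j); the u^2 term has j = 3.
C(5,3) = 10.
Coefficient = C(5,3) · 5^2 = 10 · 25 = 250.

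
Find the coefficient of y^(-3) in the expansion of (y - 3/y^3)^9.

General term: C(9,j)·(y)^j·(-3/y^3)^(9-j), with y-exponent 1j − 3(9−j) = 4j − 27.
Set 4j − 27 = -3: j = 6.
C(9,6) = 84; 1^6 = 1; (-3)^3 = -27.
Coefficient = 84 · 1 · (-27) = -2268.

-2268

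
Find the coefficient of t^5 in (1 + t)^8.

56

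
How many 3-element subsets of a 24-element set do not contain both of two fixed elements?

2002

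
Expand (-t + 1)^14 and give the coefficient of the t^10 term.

1001

The general term is C(14,j)·(-t)^j·(1)^(14-j); the t^10 term has j = 10.
C(14,10) = 1001.
Coefficient = C(14,10) = 1001.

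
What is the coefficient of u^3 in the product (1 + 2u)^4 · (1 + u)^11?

901

Coefficient of u^3 = Σ_{j} C(4,j)·2^j·C(11,3-j)·1^(3-j) for j from 0 to 3.
= 165 + 440 + 264 + 32 = 901.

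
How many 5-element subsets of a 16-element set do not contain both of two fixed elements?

All 5-subsets: C(16,5) = 4368. Those containing both fixed elements: C(14,3) = 364.
4368 − 364 = 4004.

4004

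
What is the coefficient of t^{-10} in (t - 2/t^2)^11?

General term: C(11,j)·(t)^j·(-2/t^2)^(11-j), with t-exponent 1j − 2(11−j) = 3j − 22.
Set 3j − 22 = -10: j = 4.
C(11,4) = 330; 1^4 = 1; (-2)^7 = -128.
Coefficient = 330 · 1 · (-128) = -42240.

-42240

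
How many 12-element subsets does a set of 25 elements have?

C(25,12) = (25·24·23·22·21·20·19·18·17·16·15·14) / 12! = 2490952020480000 / 479001600 = 5200300.

5200300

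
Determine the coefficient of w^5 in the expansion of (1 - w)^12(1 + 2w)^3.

Coefficient of w^5 = Σ_{j} C(12,j)·(-1)^j·C(3,5-j)·2^(5-j) for j from 2 to 5.
= 528 + (-2640) + 2970 + (-792) = 66.

66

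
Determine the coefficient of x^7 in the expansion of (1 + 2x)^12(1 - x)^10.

Coefficient of x^7 = Σ_{j} C(12,j)·2^j·C(10,7-j)·(-1)^(7-j) for j from 0 to 7.
= (-120) + 5040 + (-66528) + 369600 + (-950400) + 1140480 + (-591360) + 101376 = 8088.

8088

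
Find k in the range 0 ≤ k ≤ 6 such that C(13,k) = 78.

2

C(13,k) increases on 0 ≤ k ≤ 6. C(13,1) = 13 and C(13,2) = 78, so k = 2.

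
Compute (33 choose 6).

1107568

C(33,6) = (33·32·31·30·29·28) / 6! = 797448960 / 720 = 1107568.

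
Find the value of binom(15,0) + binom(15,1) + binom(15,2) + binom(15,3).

1 + 15 + 105 + 455 = 576.

576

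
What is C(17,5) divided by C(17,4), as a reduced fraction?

13/5

C(n,k+1)/C(n,k) = (n−k)/(k+1) = (17−4)/(4+1) = 13/5.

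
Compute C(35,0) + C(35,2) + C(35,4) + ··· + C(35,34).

17179869184

Even-j terms of row 35 sum to 2^34 = 17179869184.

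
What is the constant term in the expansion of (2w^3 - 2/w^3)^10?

-258048

General term: C(10,j)·(2w^3)^j·(-2/w^3)^(10-j), with w-exponent 3j − 3(10−j) = 6j − 30.
Set 6j − 30 = 0: j = 5.
C(10,5) = 252; 2^5 = 32; (-2)^5 = -32.
Coefficient = 252 · 32 · (-32) = -258048.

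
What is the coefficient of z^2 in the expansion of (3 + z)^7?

The general term is C(7,j)·(3)^j·(z)^(7-j); the z^2 term has j = 5.
C(7,5) = 21.
Coefficient = C(7,5) · 3^5 = 21 · 243 = 5103.

5103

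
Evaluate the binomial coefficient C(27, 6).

296010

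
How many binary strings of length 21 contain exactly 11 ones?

352716

Choose the 11 positions: C(21,11) = 352716.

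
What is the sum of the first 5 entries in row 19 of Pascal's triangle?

5036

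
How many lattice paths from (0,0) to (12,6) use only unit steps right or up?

18564

Each path is a sequence of 18 steps with 12 rights: C(18,12) = 18564.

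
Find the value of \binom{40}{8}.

76904685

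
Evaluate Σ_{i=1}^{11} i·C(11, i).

Differentiating (1+x)^11 and setting x=1: Σ i·C(11,i) = 11·2^10 = 11264.

11264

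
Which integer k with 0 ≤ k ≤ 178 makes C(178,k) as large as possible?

89

C(178,k) is maximized at k = 178/2 = 89.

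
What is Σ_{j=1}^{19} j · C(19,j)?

Differentiating (1+x)^19 and setting x=1: Σ j·C(19,j) = 19·2^18 = 4980736.

4980736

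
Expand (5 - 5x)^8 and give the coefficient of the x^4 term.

The general term is C(8,j)·(5)^j·(-5x)^(8-j); the x^4 term has j = 4.
C(8,4) = 70.
Coefficient = C(8,4) · 5^4 · (-5)^4 = 70 · 625 · 625 = 27343750.

27343750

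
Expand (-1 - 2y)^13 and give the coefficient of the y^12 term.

-53248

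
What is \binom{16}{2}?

C(16,2) = (16·15) / 2! = 240 / 2 = 120.

120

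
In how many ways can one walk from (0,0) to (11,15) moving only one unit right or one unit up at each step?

Each path is a sequence of 26 steps with 11 rights: C(26,11) = 7726160.

7726160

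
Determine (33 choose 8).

13884156

C(33,8) = (33·32·31·30·29·28·27·26) / 8! = 559809169920 / 40320 = 13884156.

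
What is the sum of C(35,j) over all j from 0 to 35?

34359738368

The entries of row 35 sum to 2^35 = 34359738368.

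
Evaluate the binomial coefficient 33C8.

13884156

C(33,8) = (33·32·31·30·29·28·27·26) / 8! = 559809169920 / 40320 = 13884156.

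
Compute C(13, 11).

78

C(13,11) = C(13,2) by symmetry.
C(13,2) = (13·12) / 2! = 156 / 2 = 78.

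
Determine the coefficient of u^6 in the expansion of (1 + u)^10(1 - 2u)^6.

-470

Coefficient of u^6 = Σ_{j} C(10,j)·1^j·C(6,6-j)·(-2)^(6-j) for j from 0 to 6.
= 64 + (-1920) + 10800 + (-19200) + 12600 + (-3024) + 210 = -470.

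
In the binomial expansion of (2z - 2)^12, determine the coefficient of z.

The general term is C(12,j)·(2z)^j·(-2)^(12-j); the z^1 term has j = 1.
C(12,1) = 12.
Coefficient = C(12,1) · 2^1 · (-2)^11 = 12 · 2 · (-2048) = -49152.

-49152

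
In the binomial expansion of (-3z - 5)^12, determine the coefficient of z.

1757812500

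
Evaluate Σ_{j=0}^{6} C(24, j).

1 + 24 + 276 + 2024 + 10626 + 42504 + 134596 = 190051.

190051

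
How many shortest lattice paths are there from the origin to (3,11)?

Each path is a sequence of 14 steps with 3 rights: C(14,3) = 364.

364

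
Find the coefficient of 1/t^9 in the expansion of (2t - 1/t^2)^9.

General term: C(9,j)·(2t)^j·(-1/t^2)^(9-j), with t-exponent 1j − 2(9−j) = 3j − 18.
Set 3j − 18 = -9: j = 3.
C(9,3) = 84; 2^3 = 8; (-1)^6 = 1.
Coefficient = 84 · 8 · 1 = 672.

672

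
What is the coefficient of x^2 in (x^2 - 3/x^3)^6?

135

General term: C(6,j)·(x^2)^j·(-3/x^3)^(6-j), with x-exponent 2j − 3(6−j) = 5j − 18.
Set 5j − 18 = 2: j = 4.
C(6,4) = 15; 1^4 = 1; (-3)^2 = 9.
Coefficient = 15 · 1 · 9 = 135.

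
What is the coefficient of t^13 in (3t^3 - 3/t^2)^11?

58458510

General term: C(11,j)·(3t^3)^j·(-3/t^2)^(11-j), with t-exponent 3j − 2(11−j) = 5j − 22.
Set 5j − 22 = 13: j = 7.
C(11,7) = 330; 3^7 = 2187; (-3)^4 = 81.
Coefficient = 330 · 2187 · 81 = 58458510.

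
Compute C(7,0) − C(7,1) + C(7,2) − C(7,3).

-20

The partial alternating sum Σ_{k=0}^{3} (−1)^k C(7,k) = (−1)^3 C(6,3) = -20.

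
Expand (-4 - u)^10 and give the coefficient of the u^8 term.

720

The general term is C(10,j)·(-4)^j·(-u)^(10-j); the u^8 term has j = 2.
C(10,2) = 45.
Coefficient = C(10,2) · (-4)^2 = 45 · 16 = 720.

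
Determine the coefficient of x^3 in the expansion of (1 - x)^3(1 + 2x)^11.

Coefficient of x^3 = Σ_{j} C(3,j)·(-1)^j·C(11,3-j)·2^(3-j) for j from 0 to 3.
= 1320 + (-660) + 66 + (-1) = 725.

725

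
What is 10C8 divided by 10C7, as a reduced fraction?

C(n,k+1)/C(n,k) = (n−k)/(k+1) = (10−7)/(7+1) = 3/8.

3/8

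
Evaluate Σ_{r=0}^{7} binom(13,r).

1 + 13 + 78 + 286 + 715 + 1287 + 1716 + 1716 = 5812.

5812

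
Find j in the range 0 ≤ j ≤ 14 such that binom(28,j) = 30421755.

C(28,j) increases on 0 ≤ j ≤ 14. C(28,11) = 21474180 and C(28,12) = 30421755, so j = 12.

12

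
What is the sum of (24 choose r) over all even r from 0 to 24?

Even-r terms of row 24 sum to 2^23 = 8388608.

8388608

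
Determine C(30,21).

14307150

C(30,21) = C(30,9) by symmetry.
C(30,9) = (30·29·28·27·26·25·24·23·22) / 9! = 5191778592000 / 362880 = 14307150.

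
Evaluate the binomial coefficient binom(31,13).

C(31,13) = (31·30·29·28·27·26·25·24·23·22·21·20·19) / 13! = 1284342188088960000 / 6227020800 = 206253075.

206253075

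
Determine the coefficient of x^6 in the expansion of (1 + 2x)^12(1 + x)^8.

Coefficient of x^6 = Σ_{j} C(12,j)·2^j·C(8,6-j)·1^(6-j) for j from 0 to 6.
= 28 + 1344 + 18480 + 98560 + 221760 + 202752 + 59136 = 602060.

602060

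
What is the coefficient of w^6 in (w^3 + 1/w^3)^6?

General term: C(6,j)·(w^3)^j·(1/w^3)^(6-j), with w-exponent 3j − 3(6−j) = 6j − 18.
Set 6j − 18 = 6: j = 4.
C(6,4) = 15; 1^4 = 1; 1^2 = 1.
Coefficient = 15 · 1 · 1 = 15.

15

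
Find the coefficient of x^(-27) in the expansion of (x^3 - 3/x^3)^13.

General term: C(13,j)·(x^3)^j·(-3/x^3)^(13-j), with x-exponent 3j − 3(13−j) = 6j − 39.
Set 6j − 39 = -27: j = 2.
C(13,2) = 78; 1^2 = 1; (-3)^11 = -177147.
Coefficient = 78 · 1 · (-177147) = -13817466.

-13817466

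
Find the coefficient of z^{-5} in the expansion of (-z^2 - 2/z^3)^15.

General term: C(15,j)·(-z^2)^j·(-2/z^3)^(15-j), with z-exponent 2j − 3(15−j) = 5j − 45.
Set 5j − 45 = -5: j = 8.
C(15,8) = 6435; (-1)^8 = 1; (-2)^7 = -128.
Coefficient = 6435 · 1 · (-128) = -823680.

-823680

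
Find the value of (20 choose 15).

C(20,15) = C(20,5) by symmetry.
C(20,5) = (20·19·18·17·16) / 5! = 1860480 / 120 = 15504.

15504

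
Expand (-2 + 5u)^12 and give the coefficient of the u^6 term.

924000000

The general term is C(12,j)·(-2)^j·(5u)^(12-j); the u^6 term has j = 6.
C(12,6) = 924.
Coefficient = C(12,6) · (-2)^6 · 5^6 = 924 · 64 · 15625 = 924000000.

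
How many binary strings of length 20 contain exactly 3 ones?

1140

Choose the 3 positions: C(20,3) = 1140.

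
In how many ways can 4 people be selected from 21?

This is C(21,4) = 5985.

5985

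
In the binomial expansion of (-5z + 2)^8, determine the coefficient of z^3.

-224000

The general term is C(8,j)·(-5z)^j·(2)^(8-j); the z^3 term has j = 3.
C(8,3) = 56.
Coefficient = C(8,3) · (-5)^3 · 2^5 = 56 · (-125) · 32 = -224000.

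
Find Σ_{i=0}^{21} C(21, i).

Setting x = 1 in (1+x)^21 gives Σ C(21,i) = 2^21 = 2097152.

2097152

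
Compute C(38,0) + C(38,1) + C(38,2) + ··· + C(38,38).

274877906944

Setting x = 1 in (1+x)^38 gives Σ C(38,r) = 2^38 = 274877906944.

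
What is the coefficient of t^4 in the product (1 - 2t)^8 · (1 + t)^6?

Coefficient of t^4 = Σ_{j} C(8,j)·(-2)^j·C(6,4-j)·1^(4-j) for j from 0 to 4.
= 15 + (-320) + 1680 + (-2688) + 1120 = -193.

-193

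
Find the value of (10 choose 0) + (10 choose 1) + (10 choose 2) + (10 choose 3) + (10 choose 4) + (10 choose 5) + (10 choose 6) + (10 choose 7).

968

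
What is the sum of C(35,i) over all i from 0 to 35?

Setting x = 1 in (1+x)^35 gives Σ C(35,i) = 2^35 = 34359738368.

34359738368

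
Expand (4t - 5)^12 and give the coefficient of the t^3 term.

-27500000000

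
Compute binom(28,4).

20475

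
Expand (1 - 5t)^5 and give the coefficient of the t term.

The general term is C(5,j)·(1)^j·(-5t)^(5-j); the t^1 term has j = 4.
C(5,4) = 5.
Coefficient = C(5,4) · (-5)^1 = 5 · (-5) = -25.

-25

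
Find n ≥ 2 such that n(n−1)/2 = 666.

n(n−1)/2 = 666 ⇒ n(n−1) = 1332. Since 37·36 = 1332, n = 37.

37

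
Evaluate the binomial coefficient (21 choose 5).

20349

C(21,5) = (21·20·19·18·17) / 5! = 2441880 / 120 = 20349.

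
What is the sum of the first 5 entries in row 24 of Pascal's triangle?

12951

1 + 24 + 276 + 2024 + 10626 = 12951.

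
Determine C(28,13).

37442160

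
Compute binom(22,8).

C(22,8) = (22·21·20·19·18·17·16·15) / 8! = 12893126400 / 40320 = 319770.

319770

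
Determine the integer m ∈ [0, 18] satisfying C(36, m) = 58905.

4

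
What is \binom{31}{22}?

20160075

C(31,22) = C(31,9) by symmetry.
C(31,9) = (31·30·29·28·27·26·25·24·23) / 9! = 7315688016000 / 362880 = 20160075.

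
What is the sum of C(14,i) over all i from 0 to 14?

16384

Setting x = 1 in (1+x)^14 gives Σ C(14,i) = 2^14 = 16384.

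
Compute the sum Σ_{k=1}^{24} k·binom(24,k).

Since k·C(24,k) = 24·C(23,k−1), the sum is 24·2^23 = 24·8388608 = 201326592.

201326592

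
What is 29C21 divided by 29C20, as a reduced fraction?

3/7

C(n,k+1)/C(n,k) = (n−k)/(k+1) = (29−20)/(20+1) = 9/21 = 3/7.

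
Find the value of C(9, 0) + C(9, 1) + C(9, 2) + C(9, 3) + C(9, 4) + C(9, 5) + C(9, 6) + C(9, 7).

502

1 + 9 + 36 + 84 + 126 + 126 + 84 + 36 = 502.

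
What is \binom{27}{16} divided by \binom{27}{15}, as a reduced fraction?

3/4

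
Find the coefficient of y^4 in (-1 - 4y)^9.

The general term is C(9,j)·(-1)^j·(-4y)^(9-j); the y^4 term has j = 5.
C(9,5) = 126.
Coefficient = C(9,5) · (-1)^5 · (-4)^4 = 126 · (-1) · 256 = -32256.

-32256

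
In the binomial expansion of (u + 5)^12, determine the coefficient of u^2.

The general term is C(12,j)·(u)^j·(5)^(12-j); the u^2 term has j = 2.
C(12,2) = 66.
Coefficient = C(12,2) · 5^10 = 66 · 9765625 = 644531250.

644531250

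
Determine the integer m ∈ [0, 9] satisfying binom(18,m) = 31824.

C(18,m) increases on 0 ≤ m ≤ 9. C(18,6) = 18564 and C(18,7) = 31824, so m = 7.

7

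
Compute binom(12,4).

495

C(12,4) = (12·11·10·9) / 4! = 11880 / 24 = 495.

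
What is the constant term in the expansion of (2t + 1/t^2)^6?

General term: C(6,j)·(2t)^j·(1/t^2)^(6-j), with t-exponent 1j − 2(6−j) = 3j − 12.
Set 3j − 12 = 0: j = 4.
C(6,4) = 15; 2^4 = 16; 1^2 = 1.
Coefficient = 15 · 16 · 1 = 240.

240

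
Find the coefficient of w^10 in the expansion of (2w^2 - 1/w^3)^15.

2795520

General term: C(15,j)·(2w^2)^j·(-1/w^3)^(15-j), with w-exponent 2j − 3(15−j) = 5j − 45.
Set 5j − 45 = 10: j = 11.
C(15,11) = 1365; 2^11 = 2048; (-1)^4 = 1.
Coefficient = 1365 · 2048 · 1 = 2795520.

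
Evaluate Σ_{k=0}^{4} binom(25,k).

15276

1 + 25 + 300 + 2300 + 12650 = 15276.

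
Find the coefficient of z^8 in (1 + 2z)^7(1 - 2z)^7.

Coefficient of z^8 = Σ_{j} C(7,j)·2^j·C(7,8-j)·(-2)^(8-j) for j from 1 to 7.
= (-1792) + 37632 + (-188160) + 313600 + (-188160) + 37632 + (-1792) = 8960.

8960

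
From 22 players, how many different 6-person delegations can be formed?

74613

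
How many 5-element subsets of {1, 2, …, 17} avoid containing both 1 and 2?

5733

All 5-subsets: C(17,5) = 6188. Those containing both fixed elements: C(15,3) = 455.
6188 − 455 = 5733.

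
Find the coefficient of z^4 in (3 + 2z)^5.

240

The general term is C(5,j)·(3)^j·(2z)^(5-j); the z^4 term has j = 1.
C(5,1) = 5.
Coefficient = C(5,1) · 3^1 · 2^4 = 5 · 3 · 16 = 240.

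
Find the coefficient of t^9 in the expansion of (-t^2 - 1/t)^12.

General term: C(12,j)·(-t^2)^j·(-1/t)^(12-j), with t-exponent 2j − 1(12−j) = 3j − 12.
Set 3j − 12 = 9: j = 7.
C(12,7) = 792; (-1)^7 = -1; (-1)^5 = -1.
Coefficient = 792 · (-1) · (-1) = 792.

792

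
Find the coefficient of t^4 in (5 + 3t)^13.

113115234375

The general term is C(13,j)·(5)^j·(3t)^(13-j); the t^4 term has j = 9.
C(13,9) = 715.
Coefficient = C(13,9) · 5^9 · 3^4 = 715 · 1953125 · 81 = 113115234375.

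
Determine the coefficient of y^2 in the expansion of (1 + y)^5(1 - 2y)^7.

24

Coefficient of y^2 = Σ_{j} C(5,j)·1^j·C(7,2-j)·(-2)^(2-j) for j from 0 to 2.
= 84 + (-70) + 10 = 24.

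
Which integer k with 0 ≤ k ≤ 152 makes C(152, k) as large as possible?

C(152,k) is maximized at k = 152/2 = 76.

76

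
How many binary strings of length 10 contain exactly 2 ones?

45

Choose the 2 positions: C(10,2) = 45.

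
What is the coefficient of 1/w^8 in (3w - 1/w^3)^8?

General term: C(8,j)·(3w)^j·(-1/w^3)^(8-j), with w-exponent 1j − 3(8−j) = 4j − 24.
Set 4j − 24 = -8: j = 4.
C(8,4) = 70; 3^4 = 81; (-1)^4 = 1.
Coefficient = 70 · 81 · 1 = 5670.

5670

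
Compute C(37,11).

854992152

C(37,11) = (37·36·35·34·33·32·31·30·29·28·27) / 11! = 34128550732953600 / 39916800 = 854992152.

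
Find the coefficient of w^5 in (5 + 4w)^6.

30720

The general term is C(6,j)·(5)^j·(4w)^(6-j); the w^5 term has j = 1.
C(6,1) = 6.
Coefficient = C(6,1) · 5^1 · 4^5 = 6 · 5 · 1024 = 30720.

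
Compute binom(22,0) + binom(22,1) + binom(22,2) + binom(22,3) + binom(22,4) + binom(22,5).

1 + 22 + 231 + 1540 + 7315 + 26334 = 35443.

35443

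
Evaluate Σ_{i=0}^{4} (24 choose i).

12951

1 + 24 + 276 + 2024 + 10626 = 12951.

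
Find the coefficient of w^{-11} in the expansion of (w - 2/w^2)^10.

General term: C(10,j)·(w)^j·(-2/w^2)^(10-j), with w-exponent 1j − 2(10−j) = 3j − 20.
Set 3j − 20 = -11: j = 3.
C(10,3) = 120; 1^3 = 1; (-2)^7 = -128.
Coefficient = 120 · 1 · (-128) = -15360.

-15360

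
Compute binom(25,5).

53130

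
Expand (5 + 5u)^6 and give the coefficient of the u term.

The general term is C(6,j)·(5)^j·(5u)^(6-j); the u^1 term has j = 5.
C(6,5) = 6.
Coefficient = C(6,5) · 5^5 · 5^1 = 6 · 3125 · 5 = 93750.

93750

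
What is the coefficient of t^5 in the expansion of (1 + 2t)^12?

The general term is C(12,j)·(1)^j·(2t)^(12-j); the t^5 term has j = 7.
C(12,7) = 792.
Coefficient = C(12,7) · 2^5 = 792 · 32 = 25344.

25344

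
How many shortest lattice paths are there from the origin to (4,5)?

126

Each path is a sequence of 9 steps with 4 rights: C(9,4) = 126.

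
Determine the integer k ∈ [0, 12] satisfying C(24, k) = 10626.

C(24,k) increases on 0 ≤ k ≤ 12. C(24,3) = 2024 and C(24,4) = 10626, so k = 4.

4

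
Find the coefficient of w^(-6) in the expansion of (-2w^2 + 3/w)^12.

15588936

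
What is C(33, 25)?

C(33,25) = C(33,8) by symmetry.
C(33,8) = (33·32·31·30·29·28·27·26) / 8! = 559809169920 / 40320 = 13884156.

13884156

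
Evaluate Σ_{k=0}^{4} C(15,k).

1 + 15 + 105 + 455 + 1365 = 1941.

1941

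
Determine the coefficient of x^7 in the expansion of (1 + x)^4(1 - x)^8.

-8

Coefficient of x^7 = Σ_{j} C(4,j)·1^j·C(8,7-j)·(-1)^(7-j) for j from 0 to 4.
= (-8) + 112 + (-336) + 280 + (-56) = -8.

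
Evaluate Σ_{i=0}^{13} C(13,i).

8192

Setting x = 1 in (1+x)^13 gives Σ C(13,i) = 2^13 = 8192.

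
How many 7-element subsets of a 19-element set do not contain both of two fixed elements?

44200

All 7-subsets: C(19,7) = 50388. Those containing both fixed elements: C(17,5) = 6188.
50388 − 6188 = 44200.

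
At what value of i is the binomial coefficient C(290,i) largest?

145

C(290,i) is maximized at i = 290/2 = 145.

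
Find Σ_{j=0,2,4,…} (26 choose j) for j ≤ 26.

Half of (1+1)^26 + (1−1)^26 gives the even-index sum: 2^25 = 33554432.

33554432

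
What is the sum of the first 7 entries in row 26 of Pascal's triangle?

1 + 26 + 325 + 2600 + 14950 + 65780 + 230230 = 313912.

313912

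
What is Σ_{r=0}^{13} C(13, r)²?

10400600

Σ C(13,r)² is the coefficient of x^13 in (1+x)^13(1+x)^13 = (1+x)^26, i.e. C(26,13) = 10400600.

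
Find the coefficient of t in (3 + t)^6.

The general term is C(6,j)·(3)^j·(t)^(6-j); the t^1 term has j = 5.
C(6,5) = 6.
Coefficient = C(6,5) · 3^5 = 6 · 243 = 1458.

1458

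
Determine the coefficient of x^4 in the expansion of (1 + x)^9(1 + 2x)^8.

10654

Coefficient of x^4 = Σ_{j} C(9,j)·1^j·C(8,4-j)·2^(4-j) for j from 0 to 4.
= 1120 + 4032 + 4032 + 1344 + 126 = 10654.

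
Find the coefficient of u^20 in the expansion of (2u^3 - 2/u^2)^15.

-98402304

General term: C(15,j)·(2u^3)^j·(-2/u^2)^(15-j), with u-exponent 3j − 2(15−j) = 5j − 30.
Set 5j − 30 = 20: j = 10.
C(15,10) = 3003; 2^10 = 1024; (-2)^5 = -32.
Coefficient = 3003 · 1024 · (-32) = -98402304.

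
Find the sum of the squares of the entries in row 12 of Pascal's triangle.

Σ C(12,j)² is the coefficient of x^12 in (1+x)^12(1+x)^12 = (1+x)^24, i.e. C(24,12) = 2704156.

2704156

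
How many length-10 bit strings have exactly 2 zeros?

Choose the 2 positions: C(10,2) = 45.

45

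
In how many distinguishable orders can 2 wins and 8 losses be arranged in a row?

Choose positions for the wins: C(10,2) = 45.

45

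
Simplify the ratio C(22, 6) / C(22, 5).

17/6

C(n,k+1)/C(n,k) = (n−k)/(k+1) = (22−5)/(5+1) = 17/6.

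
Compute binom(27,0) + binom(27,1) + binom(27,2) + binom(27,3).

3304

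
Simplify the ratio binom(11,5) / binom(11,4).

7/5

C(n,k+1)/C(n,k) = (n−k)/(k+1) = (11−4)/(4+1) = 7/5.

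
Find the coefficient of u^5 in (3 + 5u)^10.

The general term is C(10,j)·(3)^j·(5u)^(10-j); the u^5 term has j = 5.
C(10,5) = 252.
Coefficient = C(10,5) · 3^5 · 5^5 = 252 · 243 · 3125 = 191362500.

191362500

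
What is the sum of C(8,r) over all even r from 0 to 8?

Even-r terms of row 8 sum to 2^7 = 128.

128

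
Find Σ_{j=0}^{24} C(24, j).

Setting x = 1 in (1+x)^24 gives Σ C(24,j) = 2^24 = 16777216.

16777216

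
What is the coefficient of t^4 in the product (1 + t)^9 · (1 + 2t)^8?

10654

Coefficient of t^4 = Σ_{j} C(9,j)·1^j·C(8,4-j)·2^(4-j) for j from 0 to 4.
= 1120 + 4032 + 4032 + 1344 + 126 = 10654.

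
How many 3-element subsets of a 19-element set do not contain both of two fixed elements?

952

All 3-subsets: C(19,3) = 969. Those containing both fixed elements: C(17,1) = 17.
969 − 17 = 952.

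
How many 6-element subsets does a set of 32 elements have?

C(32,6) = (32·31·30·29·28·27) / 6! = 652458240 / 720 = 906192.

906192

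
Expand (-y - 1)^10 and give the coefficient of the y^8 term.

45

The general term is C(10,j)·(-y)^j·(-1)^(10-j); the y^8 term has j = 8.
C(10,8) = 45.
Coefficient = C(10,8) = 45.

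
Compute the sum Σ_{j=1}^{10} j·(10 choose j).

5120

Since j·C(10,j) = 10·C(9,j−1), the sum is 10·2^9 = 10·512 = 5120.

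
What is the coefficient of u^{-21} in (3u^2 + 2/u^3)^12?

3041280

General term: C(12,j)·(3u^2)^j·(2/u^3)^(12-j), with u-exponent 2j − 3(12−j) = 5j − 36.
Set 5j − 36 = -21: j = 3.
C(12,3) = 220; 3^3 = 27; 2^9 = 512.
Coefficient = 220 · 27 · 512 = 3041280.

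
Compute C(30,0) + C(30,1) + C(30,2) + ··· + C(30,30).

1073741824

The entries of row 30 sum to 2^30 = 1073741824.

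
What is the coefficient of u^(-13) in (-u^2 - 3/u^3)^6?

1458

General term: C(6,j)·(-u^2)^j·(-3/u^3)^(6-j), with u-exponent 2j − 3(6−j) = 5j − 18.
Set 5j − 18 = -13: j = 1.
C(6,1) = 6; (-1)^1 = -1; (-3)^5 = -243.
Coefficient = 6 · (-1) · (-243) = 1458.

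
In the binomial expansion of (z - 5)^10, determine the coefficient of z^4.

3281250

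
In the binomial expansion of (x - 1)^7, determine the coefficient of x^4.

-35

The general term is C(7,j)·(x)^j·(-1)^(7-j); the x^4 term has j = 4.
C(7,4) = 35.
Coefficient = C(7,4) · (-1)^3 = 35 · (-1) = -35.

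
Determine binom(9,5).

126

C(9,5) = C(9,4) by symmetry.
C(9,4) = (9·8·7·6) / 4! = 3024 / 24 = 126.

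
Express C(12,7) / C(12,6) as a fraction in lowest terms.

C(n,k+1)/C(n,k) = (n−k)/(k+1) = (12−6)/(6+1) = 6/7.

6/7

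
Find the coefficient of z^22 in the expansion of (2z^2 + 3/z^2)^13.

159744

General term: C(13,j)·(2z^2)^j·(3/z^2)^(13-j), with z-exponent 2j − 2(13−j) = 4j − 26.
Set 4j − 26 = 22: j = 12.
C(13,12) = 13; 2^12 = 4096; 3^1 = 3.
Coefficient = 13 · 4096 · 3 = 159744.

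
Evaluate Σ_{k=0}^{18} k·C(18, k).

Since k·C(18,k) = 18·C(17,k−1), the sum is 18·2^17 = 18·131072 = 2359296.

2359296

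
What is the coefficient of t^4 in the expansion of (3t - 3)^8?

459270

The general term is C(8,j)·(3t)^j·(-3)^(8-j); the t^4 term has j = 4.
C(8,4) = 70.
Coefficient = C(8,4) · 3^4 · (-3)^4 = 70 · 81 · 81 = 459270.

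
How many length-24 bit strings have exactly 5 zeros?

Choose the 5 positions: C(24,5) = 42504.

42504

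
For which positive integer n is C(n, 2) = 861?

42

n(n−1)/2 = 861 ⇒ n(n−1) = 1722. Since 42·41 = 1722, n = 42.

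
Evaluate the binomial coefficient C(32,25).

3365856

C(32,25) = C(32,7) by symmetry.
C(32,7) = (32·31·30·29·28·27·26) / 7! = 16963914240 / 5040 = 3365856.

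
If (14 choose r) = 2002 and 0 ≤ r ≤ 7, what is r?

5

C(14,r) increases on 0 ≤ r ≤ 7. C(14,4) = 1001 and C(14,5) = 2002, so r = 5.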